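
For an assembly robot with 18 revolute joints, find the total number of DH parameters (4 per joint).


Given: 18 joints, 4 DH parameters per joint (d, theta, a, alpha)
Total DH parameters = number_of_joints * 4
Total = 18 * 4
Total = 72

72


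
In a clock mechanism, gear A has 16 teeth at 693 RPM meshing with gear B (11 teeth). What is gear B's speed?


Given: N1 = 16 teeth, w1 = 693 RPM, N2 = 11 teeth
Using N1*w1 = N2*w2
w2 = N1*w1 / N2
w2 = 16*693 / 11
w2 = 11088 / 11
w2 = 1008 RPM

1008 RPM


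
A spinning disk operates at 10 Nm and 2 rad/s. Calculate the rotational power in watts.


Given: tau = 10 Nm, omega = 2 rad/s
Using P = tau * omega
P = 10 * 2
P = 20 W

20 W


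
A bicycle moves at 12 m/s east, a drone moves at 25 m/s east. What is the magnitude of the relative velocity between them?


Given: v_A = 12 m/s east, v_B = 25 m/s east
Both move in the same direction; relative speed = |v_A - v_B|
|12 - 25| = |-13|
= 13 m/s

13 m/s


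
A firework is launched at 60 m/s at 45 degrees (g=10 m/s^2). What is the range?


Given: v0 = 60 m/s, theta = 45 deg, g = 10 m/s^2
sin(2*45) = sin(90) = 1
Using R = v0^2 * sin(2*theta) / g
R = 60^2 * 1 / 10
R = 3600 / 10
R = 360 m

360 m


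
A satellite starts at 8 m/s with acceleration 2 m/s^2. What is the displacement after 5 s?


Given: v0 = 8 m/s, a = 2 m/s^2, t = 5 s
Using s = v0*t + (1/2)*a*t^2
s = 8*5 + (1/2)*2*5^2
s = 40 + (1/2)*50
s = 40 + 25
s = 65

65 m


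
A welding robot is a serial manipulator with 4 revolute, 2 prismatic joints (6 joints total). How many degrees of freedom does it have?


Given: serial robot with 4 revolute, 2 prismatic joints
DOF contribution per joint type: revolute=1, prismatic=1, spherical=3, fixed=0
DOF = 4*1 + 2*1
DOF = 6

6


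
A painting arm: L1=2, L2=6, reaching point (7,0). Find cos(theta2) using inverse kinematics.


Given: L1 = 2, L2 = 6, target (x, y) = (7, 0)
Using cos(theta2) = (x^2 + y^2 - L1^2 - L2^2) / (2*L1*L2)
x^2 + y^2 = 7^2 + 0 = 49
L1^2 + L2^2 = 4 + 36 = 40
Numerator = 49 - 40 = 9
Denominator = 2*2*6 = 24
cos(theta2) = 9/24 = 3/8

3/8


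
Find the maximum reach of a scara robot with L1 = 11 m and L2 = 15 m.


Given: L1 = 11 m, L2 = 15 m
For a 2-link planar arm, max reach = L1 + L2 (fully extended)
Max reach = 11 + 15
Max reach = 26 m

26 m


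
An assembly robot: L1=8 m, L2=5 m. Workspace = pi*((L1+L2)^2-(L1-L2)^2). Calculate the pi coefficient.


Given: L1 = 8, L2 = 5
(L1+L2)^2 = (13)^2 = 169
(L1-L2)^2 = (3)^2 = 9
Difference = 169 - 9 = 160
This equals 4*L1*L2 = 4*8*5 = 160
Workspace area = 160*pi

160


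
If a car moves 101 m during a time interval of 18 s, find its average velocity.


Given: distance d = 101 m, time t = 18 s
Using v = d / t
v = 101 / 18
v = 101/18 m/s

101/18 m/s


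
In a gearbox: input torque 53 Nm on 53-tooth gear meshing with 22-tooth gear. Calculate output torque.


Given: N1 = 53, N2 = 22, T1 = 53 Nm
Using T2/T1 = N2/N1
T2 = T1 * N2 / N1
T2 = 53 * 22 / 53
T2 = 1166 / 53
T2 = 22 Nm

22 Nm


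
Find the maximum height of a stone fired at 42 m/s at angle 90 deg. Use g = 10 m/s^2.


Given: v0 = 42 m/s, theta = 90 deg, g = 10 m/s^2
sin^2(90) = 1
Using H = v0^2 * sin^2(theta) / (2*g)
H = 42^2 * 1 / (2*10)
H = 1764 * 1 / 20
H = 1764 / 20
H = 441/5 m

441/5 m


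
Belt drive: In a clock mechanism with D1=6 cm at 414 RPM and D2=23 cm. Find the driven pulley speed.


Given: D1 = 6 cm, w1 = 414 RPM, D2 = 23 cm
Using D1*w1 = D2*w2
w2 = D1*w1 / D2
w2 = 6*414 / 23
w2 = 2484 / 23
w2 = 108 RPM

108 RPM


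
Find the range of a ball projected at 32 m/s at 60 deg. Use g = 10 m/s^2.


Given: v0 = 32 m/s, theta = 60 deg, g = 10 m/s^2
sin(2*60) = sin(120) = sqrt(3)/2
Using R = v0^2 * sin(2*theta) / g
R = 32^2 * (sqrt(3)/2) / 10
R = 1024 * sqrt(3) / 20
R = 256/5*sqrt(3) m

256/5*sqrt(3) m


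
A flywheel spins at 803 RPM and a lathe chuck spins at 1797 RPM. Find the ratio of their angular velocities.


Given: RPM_A = 803, RPM_B = 1797
omega = 2*pi*RPM/60, so omega_A/omega_B = RPM_A / RPM_B
omega_A/omega_B = 803 / 1797
omega_A/omega_B = 803/1797

803/1797


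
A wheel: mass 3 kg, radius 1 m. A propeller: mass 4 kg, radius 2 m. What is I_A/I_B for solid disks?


Given: M1=3 kg, R1=1 m, M2=4 kg, R2=2 m
For a disk: I = (1/2)*M*R^2, so I_A/I_B = (M1*R1^2)/(M2*R2^2)
M1*R1^2 = 3*1 = 3
M2*R2^2 = 4*4 = 16
I_A/I_B = 3/16 = 3/16

3/16


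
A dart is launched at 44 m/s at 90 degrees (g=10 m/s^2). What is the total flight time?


Given: v0 = 44 m/s, theta = 90 deg, g = 10 m/s^2
sin(90) = 1
Using T = 2*v0*sin(theta) / g
T = 2*44*1 / 10
T = 88 / 10
T = 44/5 s

44/5 s


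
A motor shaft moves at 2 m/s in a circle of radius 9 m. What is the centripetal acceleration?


Given: v = 2 m/s, r = 9 m
Using a_c = v^2 / r
a_c = 2^2 / 9
a_c = 4 / 9
a_c = 4/9 m/s^2

4/9 m/s^2


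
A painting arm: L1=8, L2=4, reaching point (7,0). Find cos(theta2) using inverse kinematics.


Given: L1 = 8, L2 = 4, target (x, y) = (7, 0)
Using cos(theta2) = (x^2 + y^2 - L1^2 - L2^2) / (2*L1*L2)
x^2 + y^2 = 7^2 + 0 = 49
L1^2 + L2^2 = 64 + 16 = 80
Numerator = 49 - 80 = -31
Denominator = 2*8*4 = 64
cos(theta2) = -31/64 = -31/64

-31/64


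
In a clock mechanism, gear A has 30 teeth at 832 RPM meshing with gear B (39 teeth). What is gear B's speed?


Given: N1 = 30 teeth, w1 = 832 RPM, N2 = 39 teeth
Using N1*w1 = N2*w2
w2 = N1*w1 / N2
w2 = 30*832 / 39
w2 = 24960 / 39
w2 = 640 RPM

640 RPM


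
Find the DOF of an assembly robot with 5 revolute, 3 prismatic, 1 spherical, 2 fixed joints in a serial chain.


Given: serial robot with 5 revolute, 3 prismatic, 1 spherical, 2 fixed joints
DOF contribution per joint type: revolute=1, prismatic=1, spherical=3, fixed=0
DOF = 5*1 + 3*1 + 1*3 + 2*0
DOF = 11

11


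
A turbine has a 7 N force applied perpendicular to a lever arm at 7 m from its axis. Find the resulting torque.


Given: F = 7 N, r = 7 m, angle = 90 deg (perpendicular)
Using tau = F * r * sin(90)
sin(90) = 1
tau = 7 * 7 * 1
tau = 49 Nm

49 Nm


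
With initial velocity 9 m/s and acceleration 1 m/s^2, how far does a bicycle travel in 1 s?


Given: v0 = 9 m/s, a = 1 m/s^2, t = 1 s
Using s = v0*t + (1/2)*a*t^2
s = 9*1 + (1/2)*1*1^2
s = 9 + (1/2)*1
s = 9 + 1/2
s = 19/2

19/2 m


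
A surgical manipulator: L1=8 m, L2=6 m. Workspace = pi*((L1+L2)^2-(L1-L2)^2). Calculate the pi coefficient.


Given: L1 = 8, L2 = 6
(L1+L2)^2 = (14)^2 = 196
(L1-L2)^2 = (2)^2 = 4
Difference = 196 - 4 = 192
This equals 4*L1*L2 = 4*8*6 = 192
Workspace area = 192*pi

192


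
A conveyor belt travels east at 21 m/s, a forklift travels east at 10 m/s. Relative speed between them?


Given: v_A = 21 m/s east, v_B = 10 m/s east
Both move in the same direction; relative speed = |v_A - v_B|
|21 - 10| = |11|
= 11 m/s

11 m/s


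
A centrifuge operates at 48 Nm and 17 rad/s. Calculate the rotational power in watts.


Given: tau = 48 Nm, omega = 17 rad/s
Using P = tau * omega
P = 48 * 17
P = 816 W

816 W


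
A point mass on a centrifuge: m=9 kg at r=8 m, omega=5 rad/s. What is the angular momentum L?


Given: m = 9 kg, r = 8 m, omega = 5 rad/s
For a point mass: I = m*r^2
I = 9*8^2 = 9*64 = 576
L = I*omega = 576*5
L = 2880 kg*m^2/s

2880 kg*m^2/s


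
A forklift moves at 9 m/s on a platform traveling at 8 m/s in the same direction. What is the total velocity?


Given: object velocity = 9 m/s, platform velocity = 8 m/s (same direction)
Using classical velocity addition: v_total = v_object + v_platform
v_total = 9 + 8
v_total = 17 m/s

17 m/s


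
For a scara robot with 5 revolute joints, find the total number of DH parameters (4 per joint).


Given: 5 joints, 4 DH parameters per joint (d, theta, a, alpha)
Total DH parameters = number_of_joints * 4
Total = 5 * 4
Total = 20

20


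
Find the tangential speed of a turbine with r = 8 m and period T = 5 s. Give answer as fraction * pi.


Given: radius r = 8 m, period T = 5 s
Using v = 2*pi*r / T
v = 2*pi*8 / 5
v = 16*pi / 5
v = 16/5*pi m/s

16/5*pi m/s


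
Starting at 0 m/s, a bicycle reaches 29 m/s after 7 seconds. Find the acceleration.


Given: initial velocity v0 = 0 m/s, final velocity v = 29 m/s, time t = 7 s
Using a = (v - v0) / t
a = (29 - 0) / 7
a = 29 / 7
a = 29/7 m/s^2

29/7 m/s^2


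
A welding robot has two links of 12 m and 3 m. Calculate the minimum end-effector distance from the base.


Given: L1 = 12 m, L2 = 3 m
For a 2-link planar arm, min reach = |L1 - L2| (second link folded back)
Min reach = |12 - 3|
Min reach = 9 m

9 m


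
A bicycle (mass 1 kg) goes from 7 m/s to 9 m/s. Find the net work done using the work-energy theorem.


Given: m = 1 kg, v0 = 7 m/s, v = 9 m/s
Using W = (1/2)*m*(v^2 - v0^2)
v^2 = 9^2 = 81
v0^2 = 7^2 = 49
v^2 - v0^2 = 81 - 49 = 32
W = (1/2)*1*32 = 16 J

16 J


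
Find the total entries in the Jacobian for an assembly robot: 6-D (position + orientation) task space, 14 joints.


Given: task space dimension = 6, joints = 14
Jacobian is a 6 x 14 matrix
Total entries = rows * columns
Total = 6 * 14
Total = 84

84


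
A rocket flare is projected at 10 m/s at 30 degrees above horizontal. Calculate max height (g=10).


Given: v0 = 10 m/s, theta = 30 deg, g = 10 m/s^2
sin^2(30) = 1/4
Using H = v0^2 * sin^2(theta) / (2*g)
H = 10^2 * 1/4 / (2*10)
H = 100 * 1/4 / 20
H = 25 / 20
H = 5/4 m

5/4 m


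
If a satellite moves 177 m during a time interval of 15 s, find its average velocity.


Given: distance d = 177 m, time t = 15 s
Using v = d / t
v = 177 / 15
v = 59/5 m/s

59/5 m/s


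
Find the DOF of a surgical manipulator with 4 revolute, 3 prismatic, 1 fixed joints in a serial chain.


Given: serial robot with 4 revolute, 3 prismatic, 1 fixed joints
DOF contribution per joint type: revolute=1, prismatic=1, spherical=3, fixed=0
DOF = 4*1 + 3*1 + 1*0
DOF = 7

7


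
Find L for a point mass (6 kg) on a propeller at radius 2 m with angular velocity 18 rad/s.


Given: m = 6 kg, r = 2 m, omega = 18 rad/s
For a point mass: I = m*r^2
I = 6*2^2 = 6*4 = 24
L = I*omega = 24*18
L = 432 kg*m^2/s

432 kg*m^2/s


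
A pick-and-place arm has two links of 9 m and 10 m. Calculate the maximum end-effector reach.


Given: L1 = 9 m, L2 = 10 m
For a 2-link planar arm, max reach = L1 + L2 (fully extended)
Max reach = 9 + 10
Max reach = 19 m

19 m


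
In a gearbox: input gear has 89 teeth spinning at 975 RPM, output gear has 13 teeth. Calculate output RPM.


Given: N1 = 89 teeth, w1 = 975 RPM, N2 = 13 teeth
Using N1*w1 = N2*w2
w2 = N1*w1 / N2
w2 = 89*975 / 13
w2 = 86775 / 13
w2 = 6675 RPM

6675 RPM


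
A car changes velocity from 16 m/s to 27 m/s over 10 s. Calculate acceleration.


Given: initial velocity v0 = 16 m/s, final velocity v = 27 m/s, time t = 10 s
Using a = (v - v0) / t
a = (27 - 16) / 10
a = 11 / 10
a = 11/10 m/s^2

11/10 m/s^2


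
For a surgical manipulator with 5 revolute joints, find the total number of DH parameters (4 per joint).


Given: 5 joints, 4 DH parameters per joint (d, theta, a, alpha)
Total DH parameters = number_of_joints * 4
Total = 5 * 4
Total = 20

20


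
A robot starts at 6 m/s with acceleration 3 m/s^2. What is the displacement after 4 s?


Given: v0 = 6 m/s, a = 3 m/s^2, t = 4 s
Using s = v0*t + (1/2)*a*t^2
s = 6*4 + (1/2)*3*4^2
s = 24 + (1/2)*48
s = 24 + 24
s = 48

48 m


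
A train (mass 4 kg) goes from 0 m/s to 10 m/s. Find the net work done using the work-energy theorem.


Given: m = 4 kg, v0 = 0 m/s, v = 10 m/s
Using W = (1/2)*m*(v^2 - v0^2)
v^2 = 10^2 = 100
v0^2 = 0^2 = 0
v^2 - v0^2 = 100 - 0 = 100
W = (1/2)*4*100 = 200 J

200 J


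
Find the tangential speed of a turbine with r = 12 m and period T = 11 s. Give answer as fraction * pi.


Given: radius r = 12 m, period T = 11 s
Using v = 2*pi*r / T
v = 2*pi*12 / 11
v = 24*pi / 11
v = 24/11*pi m/s

24/11*pi m/s


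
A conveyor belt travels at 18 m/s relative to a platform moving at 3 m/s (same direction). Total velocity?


Given: object velocity = 18 m/s, platform velocity = 3 m/s (same direction)
Using classical velocity addition: v_total = v_object + v_platform
v_total = 18 + 3
v_total = 21 m/s

21 m/s


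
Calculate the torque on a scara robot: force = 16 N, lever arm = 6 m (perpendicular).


Given: F = 16 N, r = 6 m, angle = 90 deg (perpendicular)
Using tau = F * r * sin(90)
sin(90) = 1
tau = 16 * 6 * 1
tau = 96 Nm

96 Nm


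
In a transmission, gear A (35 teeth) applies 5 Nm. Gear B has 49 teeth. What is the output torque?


Given: N1 = 35, N2 = 49, T1 = 5 Nm
Using T2/T1 = N2/N1
T2 = T1 * N2 / N1
T2 = 5 * 49 / 35
T2 = 245 / 35
T2 = 7 Nm

7 Nm


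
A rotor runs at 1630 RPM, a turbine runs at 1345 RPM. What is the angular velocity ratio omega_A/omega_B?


Given: RPM_A = 1630, RPM_B = 1345
omega = 2*pi*RPM/60, so omega_A/omega_B = RPM_A / RPM_B
omega_A/omega_B = 1630 / 1345
omega_A/omega_B = 326/269

326/269


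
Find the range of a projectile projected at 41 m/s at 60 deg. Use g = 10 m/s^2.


Given: v0 = 41 m/s, theta = 60 deg, g = 10 m/s^2
sin(2*60) = sin(120) = sqrt(3)/2
Using R = v0^2 * sin(2*theta) / g
R = 41^2 * (sqrt(3)/2) / 10
R = 1681 * sqrt(3) / 20
R = 1681/20*sqrt(3) m

1681/20*sqrt(3) m


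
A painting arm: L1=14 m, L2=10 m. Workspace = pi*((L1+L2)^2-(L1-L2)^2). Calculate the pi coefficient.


Given: L1 = 14, L2 = 10
(L1+L2)^2 = (24)^2 = 576
(L1-L2)^2 = (4)^2 = 16
Difference = 576 - 16 = 560
This equals 4*L1*L2 = 4*14*10 = 560
Workspace area = 560*pi

560


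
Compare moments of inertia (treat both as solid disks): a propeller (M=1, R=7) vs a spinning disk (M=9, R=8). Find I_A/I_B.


Given: M1=1 kg, R1=7 m, M2=9 kg, R2=8 m
For a disk: I = (1/2)*M*R^2, so I_A/I_B = (M1*R1^2)/(M2*R2^2)
M1*R1^2 = 1*49 = 49
M2*R2^2 = 9*64 = 576
I_A/I_B = 49/576 = 49/576

49/576


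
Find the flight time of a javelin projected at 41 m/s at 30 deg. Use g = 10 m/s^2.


Given: v0 = 41 m/s, theta = 30 deg, g = 10 m/s^2
sin(30) = 1/2
Using T = 2*v0*sin(theta) / g
T = 2*41*1/2 / 10
T = 41 / 10
T = 41/10 s

41/10 s


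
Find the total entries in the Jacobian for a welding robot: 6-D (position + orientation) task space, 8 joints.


Given: task space dimension = 6, joints = 8
Jacobian is a 6 x 8 matrix
Total entries = rows * columns
Total = 6 * 8
Total = 48

48


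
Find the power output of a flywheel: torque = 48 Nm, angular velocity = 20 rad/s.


Given: tau = 48 Nm, omega = 20 rad/s
Using P = tau * omega
P = 48 * 20
P = 960 W

960 W


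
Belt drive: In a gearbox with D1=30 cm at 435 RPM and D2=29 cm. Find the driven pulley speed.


Given: D1 = 30 cm, w1 = 435 RPM, D2 = 29 cm
Using D1*w1 = D2*w2
w2 = D1*w1 / D2
w2 = 30*435 / 29
w2 = 13050 / 29
w2 = 450 RPM

450 RPM


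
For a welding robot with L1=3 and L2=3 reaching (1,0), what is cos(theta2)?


Given: L1 = 3, L2 = 3, target (x, y) = (1, 0)
Using cos(theta2) = (x^2 + y^2 - L1^2 - L2^2) / (2*L1*L2)
x^2 + y^2 = 1^2 + 0 = 1
L1^2 + L2^2 = 9 + 9 = 18
Numerator = 1 - 18 = -17
Denominator = 2*3*3 = 18
cos(theta2) = -17/18 = -17/18

-17/18


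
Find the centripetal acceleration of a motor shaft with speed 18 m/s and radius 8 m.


Given: v = 18 m/s, r = 8 m
Using a_c = v^2 / r
a_c = 18^2 / 8
a_c = 324 / 8
a_c = 81/2 m/s^2

81/2 m/s^2


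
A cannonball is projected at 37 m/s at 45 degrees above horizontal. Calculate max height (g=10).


Given: v0 = 37 m/s, theta = 45 deg, g = 10 m/s^2
sin^2(45) = 1/2
Using H = v0^2 * sin^2(theta) / (2*g)
H = 37^2 * 1/2 / (2*10)
H = 1369 * 1/2 / 20
H = 1369/2 / 20
H = 1369/40 m

1369/40 m


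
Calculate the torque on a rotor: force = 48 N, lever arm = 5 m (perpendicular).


Given: F = 48 N, r = 5 m, angle = 90 deg (perpendicular)
Using tau = F * r * sin(90)
sin(90) = 1
tau = 48 * 5 * 1
tau = 240 Nm

240 Nm


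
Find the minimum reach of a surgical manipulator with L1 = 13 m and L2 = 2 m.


Given: L1 = 13 m, L2 = 2 m
For a 2-link planar arm, min reach = |L1 - L2| (second link folded back)
Min reach = |13 - 2|
Min reach = 11 m

11 m


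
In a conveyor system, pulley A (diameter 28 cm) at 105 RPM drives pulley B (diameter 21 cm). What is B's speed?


Given: D1 = 28 cm, w1 = 105 RPM, D2 = 21 cm
Using D1*w1 = D2*w2
w2 = D1*w1 / D2
w2 = 28*105 / 21
w2 = 2940 / 21
w2 = 140 RPM

140 RPM


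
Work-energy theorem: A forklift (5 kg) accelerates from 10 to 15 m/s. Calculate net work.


Given: m = 5 kg, v0 = 10 m/s, v = 15 m/s
Using W = (1/2)*m*(v^2 - v0^2)
v^2 = 15^2 = 225
v0^2 = 10^2 = 100
v^2 - v0^2 = 225 - 100 = 125
W = (1/2)*5*125 = 625/2 J

625/2 J


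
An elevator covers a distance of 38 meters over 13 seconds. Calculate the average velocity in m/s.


Given: distance d = 38 m, time t = 13 s
Using v = d / t
v = 38 / 13
v = 38/13 m/s

38/13 m/s


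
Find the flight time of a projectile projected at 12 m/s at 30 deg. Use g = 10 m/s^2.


Given: v0 = 12 m/s, theta = 30 deg, g = 10 m/s^2
sin(30) = 1/2
Using T = 2*v0*sin(theta) / g
T = 2*12*1/2 / 10
T = 12 / 10
T = 6/5 s

6/5 s


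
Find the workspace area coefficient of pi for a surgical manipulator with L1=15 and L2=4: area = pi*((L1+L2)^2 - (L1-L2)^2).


Given: L1 = 15, L2 = 4
(L1+L2)^2 = (19)^2 = 361
(L1-L2)^2 = (11)^2 = 121
Difference = 361 - 121 = 240
This equals 4*L1*L2 = 4*15*4 = 240
Workspace area = 240*pi

240


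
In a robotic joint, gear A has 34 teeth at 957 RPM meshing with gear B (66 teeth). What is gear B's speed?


Given: N1 = 34 teeth, w1 = 957 RPM, N2 = 66 teeth
Using N1*w1 = N2*w2
w2 = N1*w1 / N2
w2 = 34*957 / 66
w2 = 32538 / 66
w2 = 493 RPM

493 RPM


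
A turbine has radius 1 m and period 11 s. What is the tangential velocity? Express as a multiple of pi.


Given: radius r = 1 m, period T = 11 s
Using v = 2*pi*r / T
v = 2*pi*1 / 11
v = 2*pi / 11
v = 2/11*pi m/s

2/11*pi m/s


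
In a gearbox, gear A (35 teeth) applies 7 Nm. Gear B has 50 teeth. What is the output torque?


Given: N1 = 35, N2 = 50, T1 = 7 Nm
Using T2/T1 = N2/N1
T2 = T1 * N2 / N1
T2 = 7 * 50 / 35
T2 = 350 / 35
T2 = 10 Nm

10 Nm


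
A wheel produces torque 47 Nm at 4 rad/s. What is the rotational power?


Given: tau = 47 Nm, omega = 4 rad/s
Using P = tau * omega
P = 47 * 4
P = 188 W

188 W


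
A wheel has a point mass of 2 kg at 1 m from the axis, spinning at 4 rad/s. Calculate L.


Given: m = 2 kg, r = 1 m, omega = 4 rad/s
For a point mass: I = m*r^2
I = 2*1^2 = 2*1 = 2
L = I*omega = 2*4
L = 8 kg*m^2/s

8 kg*m^2/s


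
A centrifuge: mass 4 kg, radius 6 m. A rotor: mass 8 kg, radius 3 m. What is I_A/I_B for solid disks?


Given: M1=4 kg, R1=6 m, M2=8 kg, R2=3 m
For a disk: I = (1/2)*M*R^2, so I_A/I_B = (M1*R1^2)/(M2*R2^2)
M1*R1^2 = 4*36 = 144
M2*R2^2 = 8*9 = 72
I_A/I_B = 144/72 = 2

2


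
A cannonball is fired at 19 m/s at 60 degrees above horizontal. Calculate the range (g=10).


Given: v0 = 19 m/s, theta = 60 deg, g = 10 m/s^2
sin(2*60) = sin(120) = sqrt(3)/2
Using R = v0^2 * sin(2*theta) / g
R = 19^2 * (sqrt(3)/2) / 10
R = 361 * sqrt(3) / 20
R = 361/20*sqrt(3) m

361/20*sqrt(3) m


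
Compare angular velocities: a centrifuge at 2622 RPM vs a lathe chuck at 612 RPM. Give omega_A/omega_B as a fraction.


Given: RPM_A = 2622, RPM_B = 612
omega = 2*pi*RPM/60, so omega_A/omega_B = RPM_A / RPM_B
omega_A/omega_B = 2622 / 612
omega_A/omega_B = 437/102

437/102


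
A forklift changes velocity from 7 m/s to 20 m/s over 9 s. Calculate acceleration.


Given: initial velocity v0 = 7 m/s, final velocity v = 20 m/s, time t = 9 s
Using a = (v - v0) / t
a = (20 - 7) / 9
a = 13 / 9
a = 13/9 m/s^2

13/9 m/s^2


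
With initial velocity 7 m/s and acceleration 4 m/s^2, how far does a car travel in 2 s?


Given: v0 = 7 m/s, a = 4 m/s^2, t = 2 s
Using s = v0*t + (1/2)*a*t^2
s = 7*2 + (1/2)*4*2^2
s = 14 + (1/2)*16
s = 14 + 8
s = 22

22 m


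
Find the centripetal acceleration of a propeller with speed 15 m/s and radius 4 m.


Given: v = 15 m/s, r = 4 m
Using a_c = v^2 / r
a_c = 15^2 / 4
a_c = 225 / 4
a_c = 225/4 m/s^2

225/4 m/s^2


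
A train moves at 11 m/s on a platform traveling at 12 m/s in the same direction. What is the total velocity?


Given: object velocity = 11 m/s, platform velocity = 12 m/s (same direction)
Using classical velocity addition: v_total = v_object + v_platform
v_total = 11 + 12
v_total = 23 m/s

23 m/s


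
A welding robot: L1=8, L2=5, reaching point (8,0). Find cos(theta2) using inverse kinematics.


Given: L1 = 8, L2 = 5, target (x, y) = (8, 0)
Using cos(theta2) = (x^2 + y^2 - L1^2 - L2^2) / (2*L1*L2)
x^2 + y^2 = 8^2 + 0 = 64
L1^2 + L2^2 = 64 + 25 = 89
Numerator = 64 - 89 = -25
Denominator = 2*8*5 = 80
cos(theta2) = -25/80 = -5/16

-5/16


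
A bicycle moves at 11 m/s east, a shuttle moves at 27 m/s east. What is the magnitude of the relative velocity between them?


Given: v_A = 11 m/s east, v_B = 27 m/s east
Both move in the same direction; relative speed = |v_A - v_B|
|11 - 27| = |-16|
= 16 m/s

16 m/s


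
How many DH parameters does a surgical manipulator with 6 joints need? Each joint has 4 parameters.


Given: 6 joints, 4 DH parameters per joint (d, theta, a, alpha)
Total DH parameters = number_of_joints * 4
Total = 6 * 4
Total = 24

24


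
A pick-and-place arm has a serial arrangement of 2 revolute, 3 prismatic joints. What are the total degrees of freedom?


Given: serial robot with 2 revolute, 3 prismatic joints
DOF contribution per joint type: revolute=1, prismatic=1, spherical=3, fixed=0
DOF = 2*1 + 3*1
DOF = 5

5


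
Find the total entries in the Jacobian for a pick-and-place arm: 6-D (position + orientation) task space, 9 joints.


Given: task space dimension = 6, joints = 9
Jacobian is a 6 x 9 matrix
Total entries = rows * columns
Total = 6 * 9
Total = 54

54


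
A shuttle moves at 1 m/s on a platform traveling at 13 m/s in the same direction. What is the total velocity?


Given: object velocity = 1 m/s, platform velocity = 13 m/s (same direction)
Using classical velocity addition: v_total = v_object + v_platform
v_total = 1 + 13
v_total = 14 m/s

14 m/s


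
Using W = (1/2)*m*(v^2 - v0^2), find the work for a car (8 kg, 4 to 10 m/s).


Given: m = 8 kg, v0 = 4 m/s, v = 10 m/s
Using W = (1/2)*m*(v^2 - v0^2)
v^2 = 10^2 = 100
v0^2 = 4^2 = 16
v^2 - v0^2 = 100 - 16 = 84
W = (1/2)*8*84 = 336 J

336 J


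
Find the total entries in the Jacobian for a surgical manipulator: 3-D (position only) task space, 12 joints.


Given: task space dimension = 3, joints = 12
Jacobian is a 3 x 12 matrix
Total entries = rows * columns
Total = 3 * 12
Total = 36

36


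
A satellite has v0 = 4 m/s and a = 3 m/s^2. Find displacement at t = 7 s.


Given: v0 = 4 m/s, a = 3 m/s^2, t = 7 s
Using s = v0*t + (1/2)*a*t^2
s = 4*7 + (1/2)*3*7^2
s = 28 + (1/2)*147
s = 28 + 147/2
s = 203/2

203/2 m


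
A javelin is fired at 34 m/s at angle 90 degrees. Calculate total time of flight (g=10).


Given: v0 = 34 m/s, theta = 90 deg, g = 10 m/s^2
sin(90) = 1
Using T = 2*v0*sin(theta) / g
T = 2*34*1 / 10
T = 68 / 10
T = 34/5 s

34/5 s


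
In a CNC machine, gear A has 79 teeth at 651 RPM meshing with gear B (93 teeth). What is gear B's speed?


Given: N1 = 79 teeth, w1 = 651 RPM, N2 = 93 teeth
Using N1*w1 = N2*w2
w2 = N1*w1 / N2
w2 = 79*651 / 93
w2 = 51429 / 93
w2 = 553 RPM

553 RPM


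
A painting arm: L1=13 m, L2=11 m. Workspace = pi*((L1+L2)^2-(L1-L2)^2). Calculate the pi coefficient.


Given: L1 = 13, L2 = 11
(L1+L2)^2 = (24)^2 = 576
(L1-L2)^2 = (2)^2 = 4
Difference = 576 - 4 = 572
This equals 4*L1*L2 = 4*13*11 = 572
Workspace area = 572*pi

572


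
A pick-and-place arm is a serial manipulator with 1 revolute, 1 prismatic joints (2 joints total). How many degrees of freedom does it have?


Given: serial robot with 1 revolute, 1 prismatic joints
DOF contribution per joint type: revolute=1, prismatic=1, spherical=3, fixed=0
DOF = 1*1 + 1*1
DOF = 2

2


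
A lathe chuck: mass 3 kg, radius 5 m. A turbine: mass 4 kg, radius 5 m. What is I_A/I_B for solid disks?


Given: M1=3 kg, R1=5 m, M2=4 kg, R2=5 m
For a disk: I = (1/2)*M*R^2, so I_A/I_B = (M1*R1^2)/(M2*R2^2)
M1*R1^2 = 3*25 = 75
M2*R2^2 = 4*25 = 100
I_A/I_B = 75/100 = 3/4

3/4


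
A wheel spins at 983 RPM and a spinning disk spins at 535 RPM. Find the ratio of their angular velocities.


Given: RPM_A = 983, RPM_B = 535
omega = 2*pi*RPM/60, so omega_A/omega_B = RPM_A / RPM_B
omega_A/omega_B = 983 / 535
omega_A/omega_B = 983/535

983/535


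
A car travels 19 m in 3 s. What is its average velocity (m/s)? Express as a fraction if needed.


Given: distance d = 19 m, time t = 3 s
Using v = d / t
v = 19 / 3
v = 19/3 m/s

19/3 m/s


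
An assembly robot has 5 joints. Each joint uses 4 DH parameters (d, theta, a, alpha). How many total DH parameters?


Given: 5 joints, 4 DH parameters per joint (d, theta, a, alpha)
Total DH parameters = number_of_joints * 4
Total = 5 * 4
Total = 20

20


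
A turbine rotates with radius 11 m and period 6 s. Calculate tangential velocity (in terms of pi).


Given: radius r = 11 m, period T = 6 s
Using v = 2*pi*r / T
v = 2*pi*11 / 6
v = 22*pi / 6
v = 11/3*pi m/s

11/3*pi m/s


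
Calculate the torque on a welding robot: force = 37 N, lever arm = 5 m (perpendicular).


Given: F = 37 N, r = 5 m, angle = 90 deg (perpendicular)
Using tau = F * r * sin(90)
sin(90) = 1
tau = 37 * 5 * 1
tau = 185 Nm

185 Nm


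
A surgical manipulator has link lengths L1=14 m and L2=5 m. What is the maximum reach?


Given: L1 = 14 m, L2 = 5 m
For a 2-link planar arm, max reach = L1 + L2 (fully extended)
Max reach = 14 + 5
Max reach = 19 m

19 m


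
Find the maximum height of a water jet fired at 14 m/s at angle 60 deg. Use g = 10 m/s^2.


Given: v0 = 14 m/s, theta = 60 deg, g = 10 m/s^2
sin^2(60) = 3/4
Using H = v0^2 * sin^2(theta) / (2*g)
H = 14^2 * 3/4 / (2*10)
H = 196 * 3/4 / 20
H = 147 / 20
H = 147/20 m

147/20 m


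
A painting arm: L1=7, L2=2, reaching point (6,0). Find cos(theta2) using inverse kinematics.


Given: L1 = 7, L2 = 2, target (x, y) = (6, 0)
Using cos(theta2) = (x^2 + y^2 - L1^2 - L2^2) / (2*L1*L2)
x^2 + y^2 = 6^2 + 0 = 36
L1^2 + L2^2 = 49 + 4 = 53
Numerator = 36 - 53 = -17
Denominator = 2*7*2 = 28
cos(theta2) = -17/28 = -17/28

-17/28


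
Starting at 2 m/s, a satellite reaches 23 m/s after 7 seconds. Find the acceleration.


Given: initial velocity v0 = 2 m/s, final velocity v = 23 m/s, time t = 7 s
Using a = (v - v0) / t
a = (23 - 2) / 7
a = 21 / 7
a = 3 m/s^2

3 m/s^2


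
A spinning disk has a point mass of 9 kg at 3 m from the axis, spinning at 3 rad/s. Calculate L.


Given: m = 9 kg, r = 3 m, omega = 3 rad/s
For a point mass: I = m*r^2
I = 9*3^2 = 9*9 = 81
L = I*omega = 81*3
L = 243 kg*m^2/s

243 kg*m^2/s


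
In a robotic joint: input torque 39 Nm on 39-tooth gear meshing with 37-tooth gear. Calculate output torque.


Given: N1 = 39, N2 = 37, T1 = 39 Nm
Using T2/T1 = N2/N1
T2 = T1 * N2 / N1
T2 = 39 * 37 / 39
T2 = 1443 / 39
T2 = 37 Nm

37 Nm


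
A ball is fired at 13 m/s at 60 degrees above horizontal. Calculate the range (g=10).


Given: v0 = 13 m/s, theta = 60 deg, g = 10 m/s^2
sin(2*60) = sin(120) = sqrt(3)/2
Using R = v0^2 * sin(2*theta) / g
R = 13^2 * (sqrt(3)/2) / 10
R = 169 * sqrt(3) / 20
R = 169/20*sqrt(3) m

169/20*sqrt(3) m


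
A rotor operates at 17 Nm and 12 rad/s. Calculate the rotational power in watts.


Given: tau = 17 Nm, omega = 12 rad/s
Using P = tau * omega
P = 17 * 12
P = 204 W

204 W


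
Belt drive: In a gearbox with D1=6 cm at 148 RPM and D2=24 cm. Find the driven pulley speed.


Given: D1 = 6 cm, w1 = 148 RPM, D2 = 24 cm
Using D1*w1 = D2*w2
w2 = D1*w1 / D2
w2 = 6*148 / 24
w2 = 888 / 24
w2 = 37 RPM

37 RPM


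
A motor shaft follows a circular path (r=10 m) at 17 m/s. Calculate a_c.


Given: v = 17 m/s, r = 10 m
Using a_c = v^2 / r
a_c = 17^2 / 10
a_c = 289 / 10
a_c = 289/10 m/s^2

289/10 m/s^2


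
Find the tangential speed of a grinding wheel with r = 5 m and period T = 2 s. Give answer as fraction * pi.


Given: radius r = 5 m, period T = 2 s
Using v = 2*pi*r / T
v = 2*pi*5 / 2
v = 10*pi / 2
v = 5*pi m/s

5*pi m/s


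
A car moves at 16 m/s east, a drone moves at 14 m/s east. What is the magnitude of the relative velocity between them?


Given: v_A = 16 m/s east, v_B = 14 m/s east
Both move in the same direction; relative speed = |v_A - v_B|
|16 - 14| = |2|
= 2 m/s

2 m/s


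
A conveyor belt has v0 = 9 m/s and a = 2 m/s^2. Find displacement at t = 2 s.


Given: v0 = 9 m/s, a = 2 m/s^2, t = 2 s
Using s = v0*t + (1/2)*a*t^2
s = 9*2 + (1/2)*2*2^2
s = 18 + (1/2)*8
s = 18 + 4
s = 22

22 m


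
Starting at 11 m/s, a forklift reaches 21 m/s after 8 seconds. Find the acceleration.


Given: initial velocity v0 = 11 m/s, final velocity v = 21 m/s, time t = 8 s
Using a = (v - v0) / t
a = (21 - 11) / 8
a = 10 / 8
a = 5/4 m/s^2

5/4 m/s^2


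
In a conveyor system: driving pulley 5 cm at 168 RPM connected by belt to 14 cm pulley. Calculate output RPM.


Given: D1 = 5 cm, w1 = 168 RPM, D2 = 14 cm
Using D1*w1 = D2*w2
w2 = D1*w1 / D2
w2 = 5*168 / 14
w2 = 840 / 14
w2 = 60 RPM

60 RPM


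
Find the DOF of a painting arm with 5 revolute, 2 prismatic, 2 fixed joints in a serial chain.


Given: serial robot with 5 revolute, 2 prismatic, 2 fixed joints
DOF contribution per joint type: revolute=1, prismatic=1, spherical=3, fixed=0
DOF = 5*1 + 2*1 + 2*0
DOF = 7

7


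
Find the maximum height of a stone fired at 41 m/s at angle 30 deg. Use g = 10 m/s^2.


Given: v0 = 41 m/s, theta = 30 deg, g = 10 m/s^2
sin^2(30) = 1/4
Using H = v0^2 * sin^2(theta) / (2*g)
H = 41^2 * 1/4 / (2*10)
H = 1681 * 1/4 / 20
H = 1681/4 / 20
H = 1681/80 m

1681/80 m


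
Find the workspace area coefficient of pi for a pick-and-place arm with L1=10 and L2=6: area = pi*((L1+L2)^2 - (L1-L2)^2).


Given: L1 = 10, L2 = 6
(L1+L2)^2 = (16)^2 = 256
(L1-L2)^2 = (4)^2 = 16
Difference = 256 - 16 = 240
This equals 4*L1*L2 = 4*10*6 = 240
Workspace area = 240*pi

240


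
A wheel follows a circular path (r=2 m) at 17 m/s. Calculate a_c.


Given: v = 17 m/s, r = 2 m
Using a_c = v^2 / r
a_c = 17^2 / 2
a_c = 289 / 2
a_c = 289/2 m/s^2

289/2 m/s^2


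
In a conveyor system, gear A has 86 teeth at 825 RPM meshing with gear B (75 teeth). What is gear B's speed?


Given: N1 = 86 teeth, w1 = 825 RPM, N2 = 75 teeth
Using N1*w1 = N2*w2
w2 = N1*w1 / N2
w2 = 86*825 / 75
w2 = 70950 / 75
w2 = 946 RPM

946 RPM


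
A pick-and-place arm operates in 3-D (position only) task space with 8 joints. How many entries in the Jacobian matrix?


Given: task space dimension = 3, joints = 8
Jacobian is a 3 x 8 matrix
Total entries = rows * columns
Total = 3 * 8
Total = 24

24


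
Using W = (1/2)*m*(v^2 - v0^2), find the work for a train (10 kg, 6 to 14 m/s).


Given: m = 10 kg, v0 = 6 m/s, v = 14 m/s
Using W = (1/2)*m*(v^2 - v0^2)
v^2 = 14^2 = 196
v0^2 = 6^2 = 36
v^2 - v0^2 = 196 - 36 = 160
W = (1/2)*10*160 = 800 J

800 J


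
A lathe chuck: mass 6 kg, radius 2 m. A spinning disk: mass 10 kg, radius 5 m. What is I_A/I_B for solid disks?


Given: M1=6 kg, R1=2 m, M2=10 kg, R2=5 m
For a disk: I = (1/2)*M*R^2, so I_A/I_B = (M1*R1^2)/(M2*R2^2)
M1*R1^2 = 6*4 = 24
M2*R2^2 = 10*25 = 250
I_A/I_B = 24/250 = 12/125

12/125


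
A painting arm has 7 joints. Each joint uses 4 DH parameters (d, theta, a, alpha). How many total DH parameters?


Given: 7 joints, 4 DH parameters per joint (d, theta, a, alpha)
Total DH parameters = number_of_joints * 4
Total = 7 * 4
Total = 28

28


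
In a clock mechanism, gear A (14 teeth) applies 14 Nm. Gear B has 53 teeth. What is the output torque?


Given: N1 = 14, N2 = 53, T1 = 14 Nm
Using T2/T1 = N2/N1
T2 = T1 * N2 / N1
T2 = 14 * 53 / 14
T2 = 742 / 14
T2 = 53 Nm

53 Nm


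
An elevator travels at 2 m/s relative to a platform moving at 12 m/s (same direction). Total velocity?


Given: object velocity = 2 m/s, platform velocity = 12 m/s (same direction)
Using classical velocity addition: v_total = v_object + v_platform
v_total = 2 + 12
v_total = 14 m/s

14 m/s


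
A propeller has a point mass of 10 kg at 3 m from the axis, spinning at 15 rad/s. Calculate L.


Given: m = 10 kg, r = 3 m, omega = 15 rad/s
For a point mass: I = m*r^2
I = 10*3^2 = 10*9 = 90
L = I*omega = 90*15
L = 1350 kg*m^2/s

1350 kg*m^2/s


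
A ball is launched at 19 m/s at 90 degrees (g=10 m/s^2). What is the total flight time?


Given: v0 = 19 m/s, theta = 90 deg, g = 10 m/s^2
sin(90) = 1
Using T = 2*v0*sin(theta) / g
T = 2*19*1 / 10
T = 38 / 10
T = 19/5 s

19/5 s


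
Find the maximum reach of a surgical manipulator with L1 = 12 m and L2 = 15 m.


Given: L1 = 12 m, L2 = 15 m
For a 2-link planar arm, max reach = L1 + L2 (fully extended)
Max reach = 12 + 15
Max reach = 27 m

27 m


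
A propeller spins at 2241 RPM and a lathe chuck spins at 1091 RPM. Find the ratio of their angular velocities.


Given: RPM_A = 2241, RPM_B = 1091
omega = 2*pi*RPM/60, so omega_A/omega_B = RPM_A / RPM_B
omega_A/omega_B = 2241 / 1091
omega_A/omega_B = 2241/1091

2241/1091


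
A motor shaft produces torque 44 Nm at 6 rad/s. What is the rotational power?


Given: tau = 44 Nm, omega = 6 rad/s
Using P = tau * omega
P = 44 * 6
P = 264 W

264 W


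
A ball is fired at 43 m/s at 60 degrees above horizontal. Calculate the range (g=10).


Given: v0 = 43 m/s, theta = 60 deg, g = 10 m/s^2
sin(2*60) = sin(120) = sqrt(3)/2
Using R = v0^2 * sin(2*theta) / g
R = 43^2 * (sqrt(3)/2) / 10
R = 1849 * sqrt(3) / 20
R = 1849/20*sqrt(3) m

1849/20*sqrt(3) m


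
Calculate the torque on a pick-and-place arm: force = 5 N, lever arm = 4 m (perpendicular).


Given: F = 5 N, r = 4 m, angle = 90 deg (perpendicular)
Using tau = F * r * sin(90)
sin(90) = 1
tau = 5 * 4 * 1
tau = 20 Nm

20 Nm


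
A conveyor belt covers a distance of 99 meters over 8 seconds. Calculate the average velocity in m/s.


Given: distance d = 99 m, time t = 8 s
Using v = d / t
v = 99 / 8
v = 99/8 m/s

99/8 m/s


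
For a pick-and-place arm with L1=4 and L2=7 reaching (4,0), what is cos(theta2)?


Given: L1 = 4, L2 = 7, target (x, y) = (4, 0)
Using cos(theta2) = (x^2 + y^2 - L1^2 - L2^2) / (2*L1*L2)
x^2 + y^2 = 4^2 + 0 = 16
L1^2 + L2^2 = 16 + 49 = 65
Numerator = 16 - 65 = -49
Denominator = 2*4*7 = 56
cos(theta2) = -49/56 = -7/8

-7/8


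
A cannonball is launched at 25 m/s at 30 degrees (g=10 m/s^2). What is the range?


Given: v0 = 25 m/s, theta = 30 deg, g = 10 m/s^2
sin(2*30) = sin(60) = sqrt(3)/2
Using R = v0^2 * sin(2*theta) / g
R = 25^2 * (sqrt(3)/2) / 10
R = 625 * sqrt(3) / 20
R = 125/4*sqrt(3) m

125/4*sqrt(3) m


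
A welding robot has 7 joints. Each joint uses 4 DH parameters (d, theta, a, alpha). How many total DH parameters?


Given: 7 joints, 4 DH parameters per joint (d, theta, a, alpha)
Total DH parameters = number_of_joints * 4
Total = 7 * 4
Total = 28

28


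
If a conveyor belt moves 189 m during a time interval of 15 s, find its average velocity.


Given: distance d = 189 m, time t = 15 s
Using v = d / t
v = 189 / 15
v = 63/5 m/s

63/5 m/s


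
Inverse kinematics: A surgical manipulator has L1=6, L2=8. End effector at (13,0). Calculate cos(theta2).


Given: L1 = 6, L2 = 8, target (x, y) = (13, 0)
Using cos(theta2) = (x^2 + y^2 - L1^2 - L2^2) / (2*L1*L2)
x^2 + y^2 = 13^2 + 0 = 169
L1^2 + L2^2 = 36 + 64 = 100
Numerator = 169 - 100 = 69
Denominator = 2*6*8 = 96
cos(theta2) = 69/96 = 23/32

23/32


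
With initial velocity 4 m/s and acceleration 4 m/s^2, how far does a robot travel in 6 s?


Given: v0 = 4 m/s, a = 4 m/s^2, t = 6 s
Using s = v0*t + (1/2)*a*t^2
s = 4*6 + (1/2)*4*6^2
s = 24 + (1/2)*144
s = 24 + 72
s = 96

96 m


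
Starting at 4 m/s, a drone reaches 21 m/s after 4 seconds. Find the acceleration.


Given: initial velocity v0 = 4 m/s, final velocity v = 21 m/s, time t = 4 s
Using a = (v - v0) / t
a = (21 - 4) / 4
a = 17 / 4
a = 17/4 m/s^2

17/4 m/s^2


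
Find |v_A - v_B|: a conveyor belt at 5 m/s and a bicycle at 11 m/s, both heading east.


Given: v_A = 5 m/s east, v_B = 11 m/s east
Both move in the same direction; relative speed = |v_A - v_B|
|5 - 11| = |-6|
= 6 m/s

6 m/s


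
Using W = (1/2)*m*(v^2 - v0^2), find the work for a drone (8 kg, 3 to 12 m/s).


Given: m = 8 kg, v0 = 3 m/s, v = 12 m/s
Using W = (1/2)*m*(v^2 - v0^2)
v^2 = 12^2 = 144
v0^2 = 3^2 = 9
v^2 - v0^2 = 144 - 9 = 135
W = (1/2)*8*135 = 540 J

540 J


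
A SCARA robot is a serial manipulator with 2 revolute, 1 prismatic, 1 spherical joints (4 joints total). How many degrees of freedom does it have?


Given: serial robot with 2 revolute, 1 prismatic, 1 spherical joints
DOF contribution per joint type: revolute=1, prismatic=1, spherical=3, fixed=0
DOF = 2*1 + 1*1 + 1*3
DOF = 6

6


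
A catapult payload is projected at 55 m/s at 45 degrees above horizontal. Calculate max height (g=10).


Given: v0 = 55 m/s, theta = 45 deg, g = 10 m/s^2
sin^2(45) = 1/2
Using H = v0^2 * sin^2(theta) / (2*g)
H = 55^2 * 1/2 / (2*10)
H = 3025 * 1/2 / 20
H = 3025/2 / 20
H = 605/8 m

605/8 m


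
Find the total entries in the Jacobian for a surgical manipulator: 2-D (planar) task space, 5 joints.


Given: task space dimension = 2, joints = 5
Jacobian is a 2 x 5 matrix
Total entries = rows * columns
Total = 2 * 5
Total = 10

10


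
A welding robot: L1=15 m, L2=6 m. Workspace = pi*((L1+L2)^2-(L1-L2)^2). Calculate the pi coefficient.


Given: L1 = 15, L2 = 6
(L1+L2)^2 = (21)^2 = 441
(L1-L2)^2 = (9)^2 = 81
Difference = 441 - 81 = 360
This equals 4*L1*L2 = 4*15*6 = 360
Workspace area = 360*pi

360


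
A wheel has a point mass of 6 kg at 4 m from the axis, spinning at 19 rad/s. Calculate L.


Given: m = 6 kg, r = 4 m, omega = 19 rad/s
For a point mass: I = m*r^2
I = 6*4^2 = 6*16 = 96
L = I*omega = 96*19
L = 1824 kg*m^2/s

1824 kg*m^2/s


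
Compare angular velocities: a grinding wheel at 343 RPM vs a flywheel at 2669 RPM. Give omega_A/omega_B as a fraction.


Given: RPM_A = 343, RPM_B = 2669
omega = 2*pi*RPM/60, so omega_A/omega_B = RPM_A / RPM_B
omega_A/omega_B = 343 / 2669
omega_A/omega_B = 343/2669

343/2669


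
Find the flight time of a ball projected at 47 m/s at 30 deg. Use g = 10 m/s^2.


Given: v0 = 47 m/s, theta = 30 deg, g = 10 m/s^2
sin(30) = 1/2
Using T = 2*v0*sin(theta) / g
T = 2*47*1/2 / 10
T = 47 / 10
T = 47/10 s

47/10 s


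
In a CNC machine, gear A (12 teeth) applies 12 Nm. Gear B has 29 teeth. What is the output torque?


Given: N1 = 12, N2 = 29, T1 = 12 Nm
Using T2/T1 = N2/N1
T2 = T1 * N2 / N1
T2 = 12 * 29 / 12
T2 = 348 / 12
T2 = 29 Nm

29 Nm


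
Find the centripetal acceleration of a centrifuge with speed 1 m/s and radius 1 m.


Given: v = 1 m/s, r = 1 m
Using a_c = v^2 / r
a_c = 1^2 / 1
a_c = 1 / 1
a_c = 1 m/s^2

1 m/s^2


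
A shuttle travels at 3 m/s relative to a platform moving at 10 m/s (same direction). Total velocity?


Given: object velocity = 3 m/s, platform velocity = 10 m/s (same direction)
Using classical velocity addition: v_total = v_object + v_platform
v_total = 3 + 10
v_total = 13 m/s

13 m/s


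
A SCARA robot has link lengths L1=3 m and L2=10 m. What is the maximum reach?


Given: L1 = 3 m, L2 = 10 m
For a 2-link planar arm, max reach = L1 + L2 (fully extended)
Max reach = 3 + 10
Max reach = 13 m

13 m


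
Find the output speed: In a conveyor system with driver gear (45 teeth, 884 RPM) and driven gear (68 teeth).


Given: N1 = 45 teeth, w1 = 884 RPM, N2 = 68 teeth
Using N1*w1 = N2*w2
w2 = N1*w1 / N2
w2 = 45*884 / 68
w2 = 39780 / 68
w2 = 585 RPM

585 RPM


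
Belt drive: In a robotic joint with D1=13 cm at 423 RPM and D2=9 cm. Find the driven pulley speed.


Given: D1 = 13 cm, w1 = 423 RPM, D2 = 9 cm
Using D1*w1 = D2*w2
w2 = D1*w1 / D2
w2 = 13*423 / 9
w2 = 5499 / 9
w2 = 611 RPM

611 RPM


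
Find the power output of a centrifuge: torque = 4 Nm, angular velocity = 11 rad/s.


Given: tau = 4 Nm, omega = 11 rad/s
Using P = tau * omega
P = 4 * 11
P = 44 W

44 W
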